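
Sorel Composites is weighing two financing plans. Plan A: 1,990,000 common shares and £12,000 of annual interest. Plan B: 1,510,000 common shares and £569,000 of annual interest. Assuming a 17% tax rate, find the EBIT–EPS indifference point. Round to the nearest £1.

£2,321,229

Set EPS_A = EPS_B: (EBIT − £12,000)(1 − 0.17) ÷ 1,990,000 = (EBIT − £569,000)(1 − 0.17) ÷ 1,510,000.
Cancelling (1 − t) and cross-multiplying: 1,510,000·(EBIT − 12,000) = 1,990,000·(EBIT − 569,000).
EBIT × (1,990,000 − 1,510,000) = 569,000 × 1,990,000 − 12,000 × 1,510,000 = 1,114,190,000,000, so EBIT = 1,114,190,000,000 ÷ 480,000 = 2,321,229.17.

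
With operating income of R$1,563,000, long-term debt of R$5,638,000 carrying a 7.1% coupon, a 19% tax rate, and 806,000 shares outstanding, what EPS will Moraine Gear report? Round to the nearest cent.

R$1.17

Pre-tax income = R$1,563,000 − R$400,298.00 = R$1,162,702.00.
Net income = R$1,162,702.00 × (1 − 0.19) = R$941,788.62.
Per share: R$941,788.62 / 806,000 shares = R$1.17.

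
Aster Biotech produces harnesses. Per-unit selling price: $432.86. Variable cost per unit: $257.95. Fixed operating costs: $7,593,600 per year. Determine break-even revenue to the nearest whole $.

$18,792,326

Contribution margin per unit = $432.86 − $257.95 = $174.91, a CM ratio of $174.91 ÷ $432.86 = 0.4041.
Break-even revenue = fixed costs × price ÷ CM = $7,593,600 × $432.86 ÷ $174.91 = $18,792,326.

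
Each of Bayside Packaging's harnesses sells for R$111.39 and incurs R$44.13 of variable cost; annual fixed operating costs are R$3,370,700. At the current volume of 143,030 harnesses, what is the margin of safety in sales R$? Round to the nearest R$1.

R$10,349,860

Unit CM = price − variable cost = R$111.39 − R$44.13 = R$67.26. Break-even units = R$3,370,700 ÷ R$67.26 = 50,114.48; break-even revenue = 50,114.48 × R$111.39 = R$5,582,252.05.
Actual sales revenue = 143,030 × R$111.39 = R$15,932,111.70.
Margin of safety = R$15,932,111.70 − R$5,582,252.05 = R$10,349,860.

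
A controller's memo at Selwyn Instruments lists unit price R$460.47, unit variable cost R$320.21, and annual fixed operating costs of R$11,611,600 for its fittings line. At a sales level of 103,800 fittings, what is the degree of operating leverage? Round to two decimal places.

At 103,800 units, contribution = 103,800 × R$140.26 = R$14,558,988.00.
Operating income = contribution − fixed costs = R$14,558,988.00 − R$11,611,600 = R$2,947,388.00.
Degree of operating leverage = R$14,558,988.00 / R$2,947,388.00 = 4.9396.

4.94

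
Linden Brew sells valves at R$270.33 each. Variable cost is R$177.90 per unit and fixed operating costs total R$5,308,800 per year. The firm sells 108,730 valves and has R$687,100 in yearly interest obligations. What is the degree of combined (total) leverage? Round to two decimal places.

At 108,730 units, contribution = 108,730 × R$92.43 = R$10,049,913.90.
Subtracting fixed costs: EBIT = R$10,049,913.90 − R$5,308,800 = R$4,741,113.90. Interest = R$687,100.00.
DOL = R$10,049,913.90 ÷ R$4,741,113.90 = 2.1197; DFL = R$4,741,113.90 ÷ R$4,054,013.90 = 1.1695.
Combined leverage = 2.1197 × 1.1695 = 2.4790.

2.48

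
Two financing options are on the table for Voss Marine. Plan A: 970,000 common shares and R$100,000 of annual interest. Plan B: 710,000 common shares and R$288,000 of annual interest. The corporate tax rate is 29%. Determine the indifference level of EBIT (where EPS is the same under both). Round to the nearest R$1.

R$801,385

Set EPS_A = EPS_B: (EBIT − R$100,000)(1 − 0.29) ÷ 970,000 = (EBIT − R$288,000)(1 − 0.29) ÷ 710,000.
Cancelling (1 − t) and cross-multiplying: 710,000·(EBIT − 100,000) = 970,000·(EBIT − 288,000).
Solving, EBIT = (288,000·970,000 − 100,000·710,000) / (970,000 − 710,000) = 208,360,000,000 / 260,000 = 801,384.62.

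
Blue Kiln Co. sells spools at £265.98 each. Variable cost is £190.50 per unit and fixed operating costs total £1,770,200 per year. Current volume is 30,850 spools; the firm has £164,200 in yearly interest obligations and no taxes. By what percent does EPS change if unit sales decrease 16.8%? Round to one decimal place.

-99.2%

Total contribution margin = 30,850 × £75.48 = £2,328,558.00.
Subtracting fixed costs: EBIT = £2,328,558.00 − £1,770,200 = £558,358.00.
Interest = £164,200.00, so EBIT − I = £394,158.00.
DCL = total CM / (EBIT − I) = £2,328,558.00 / £394,158.00 = 5.9077.
EPS therefore changes by 5.9077 × (-16.8%) = -99.2%.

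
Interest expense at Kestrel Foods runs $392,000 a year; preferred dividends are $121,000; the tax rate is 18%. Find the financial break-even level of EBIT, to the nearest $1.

Preferred dividends are paid after tax, so their pre-tax equivalent is $121,000 ÷ (1 − 0.18) = $147,560.98.
EPS = 0 when EBIT covers interest plus the pre-tax preferred burden: $392,000 + $147,560.98 = $539,560.98.

$539,561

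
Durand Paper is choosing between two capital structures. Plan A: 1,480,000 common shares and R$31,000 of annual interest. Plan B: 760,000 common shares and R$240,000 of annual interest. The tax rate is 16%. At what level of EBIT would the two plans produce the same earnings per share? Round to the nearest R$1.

R$460,611

Set EPS_A = EPS_B: (EBIT − R$31,000)(1 − 0.16) ÷ 1,480,000 = (EBIT − R$240,000)(1 − 0.16) ÷ 760,000.
Cancelling (1 − t) and cross-multiplying: 760,000·(EBIT − 31,000) = 1,480,000·(EBIT − 240,000).
EBIT × (1,480,000 − 760,000) = 240,000 × 1,480,000 − 31,000 × 760,000 = 331,640,000,000, so EBIT = 331,640,000,000 ÷ 720,000 = 460,611.11.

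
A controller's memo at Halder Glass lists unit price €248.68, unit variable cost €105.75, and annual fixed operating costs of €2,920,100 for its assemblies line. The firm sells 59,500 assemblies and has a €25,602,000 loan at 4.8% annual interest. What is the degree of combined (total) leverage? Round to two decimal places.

1.95

At 59,500 units, contribution = 59,500 × €142.93 = €8,504,335.00.
Subtracting fixed costs: EBIT = €8,504,335.00 − €2,920,100 = €5,584,235.00. Interest = €1,228,896.00.
DOL = €8,504,335.00 ÷ €5,584,235.00 = 1.5229; DFL = €5,584,235.00 ÷ €4,355,339.00 = 1.2822.
Combined leverage = 1.5229 × 1.2822 = 1.9527.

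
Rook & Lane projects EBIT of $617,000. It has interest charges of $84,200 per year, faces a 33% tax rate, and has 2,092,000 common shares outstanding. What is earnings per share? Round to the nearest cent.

$0.17

Interest = $84,200.00, so EBT = $617,000 − $84,200.00 = $532,800.00.
After tax at 33%: net income = $532,800.00 × 0.67 = $356,976.00.
Per share: $356,976.00 / 2,092,000 shares = $0.17.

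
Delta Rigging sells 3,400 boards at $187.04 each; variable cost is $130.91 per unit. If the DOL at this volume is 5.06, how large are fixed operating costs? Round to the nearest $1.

$153,126

Contribution at this volume is 3,400 × $56.13 = $190,842.00.
Since DOL = CM ÷ EBIT, EBIT = $190,842.00 ÷ 5.06 = $37,715.81.
Fixed costs = CM − EBIT = $190,842.00 − $37,715.81 = $153,126.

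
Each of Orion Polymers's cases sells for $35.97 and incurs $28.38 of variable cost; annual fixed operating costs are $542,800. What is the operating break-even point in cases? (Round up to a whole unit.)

Each unit contributes $35.97 − $28.38 = $7.59.
Break-even Q = $542,800 / $7.59 = 71,515.15 → 71,516 cases.

71,516 cases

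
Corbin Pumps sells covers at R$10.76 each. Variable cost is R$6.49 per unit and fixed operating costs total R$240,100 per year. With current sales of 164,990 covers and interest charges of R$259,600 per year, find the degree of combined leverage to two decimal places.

3.44

Contribution at this volume is 164,990 × R$4.27 = R$704,507.30.
EBIT = R$704,507.30 − R$240,100 = R$464,407.30. Interest = R$259,600.00.
DOL = R$704,507.30 ÷ R$464,407.30 = 1.5170; DFL = R$464,407.30 ÷ R$204,807.30 = 2.2675.
DCL = DOL × DFL = 1.5170 × 2.2675 = 3.4398.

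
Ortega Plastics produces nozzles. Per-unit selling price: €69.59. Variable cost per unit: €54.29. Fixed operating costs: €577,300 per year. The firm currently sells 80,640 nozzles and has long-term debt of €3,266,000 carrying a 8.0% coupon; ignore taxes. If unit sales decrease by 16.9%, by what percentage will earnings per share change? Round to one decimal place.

-52.8%

At 80,640 units, contribution = 80,640 × €15.30 = €1,233,792.00.
EBIT = €1,233,792.00 − €577,300 = €656,492.00.
Interest = €261,280.00, so EBIT − I = €395,212.00.
DCL = total CM / (EBIT − I) = €1,233,792.00 / €395,212.00 = 3.1218.
%ΔEPS = DCL × %ΔSales = 3.1218 × -16.9% = -52.8%.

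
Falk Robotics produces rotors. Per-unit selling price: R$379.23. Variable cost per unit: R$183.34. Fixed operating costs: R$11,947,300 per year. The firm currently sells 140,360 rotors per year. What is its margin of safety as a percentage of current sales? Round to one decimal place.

56.5%

Contribution margin per unit = R$379.23 − R$183.34 = R$195.89. Break-even units = R$11,947,300 ÷ R$195.89 = 60,989.84; break-even revenue = 60,989.84 × R$379.23 = R$23,129,177.49.
Current sales = 140,360 × R$379.23 = R$53,228,722.80.
Margin of safety = (R$53,228,722.80 − R$23,129,177.49) ÷ R$53,228,722.80 = 56.5%.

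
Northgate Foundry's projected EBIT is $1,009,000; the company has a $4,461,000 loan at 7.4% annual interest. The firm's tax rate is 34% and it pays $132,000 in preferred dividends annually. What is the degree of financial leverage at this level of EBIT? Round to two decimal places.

2.11

Interest = $330,114.00.
Pre-tax preferred-dividend burden = $132,000 ÷ (1 − 0.34) = $200,000.00.
DFL = EBIT ÷ [EBIT − I − D_p/(1−t)] = $1,009,000 ÷ [$1,009,000 − $330,114.00 − $200,000.00] = $1,009,000 ÷ $478,886.00 = 2.1070.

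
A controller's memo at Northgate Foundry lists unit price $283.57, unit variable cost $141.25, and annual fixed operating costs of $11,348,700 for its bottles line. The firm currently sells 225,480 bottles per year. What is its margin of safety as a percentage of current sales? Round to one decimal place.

64.6%

Contribution margin per unit = $283.57 − $141.25 = $142.32. Break-even units = $11,348,700 ÷ $142.32 = 79,740.73; break-even revenue = 79,740.73 × $283.57 = $22,612,077.42.
Actual sales revenue = 225,480 × $283.57 = $63,939,363.60.
Margin of safety = ($63,939,363.60 − $22,612,077.42) ÷ $63,939,363.60 = 64.6%.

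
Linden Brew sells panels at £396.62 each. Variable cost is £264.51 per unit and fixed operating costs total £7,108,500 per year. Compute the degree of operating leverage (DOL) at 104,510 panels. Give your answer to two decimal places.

2.06

Contribution at this volume is 104,510 × £132.11 = £13,806,816.10.
EBIT = £13,806,816.10 − £7,108,500 = £6,698,316.10.
DOL = contribution ÷ EBIT = £13,806,816.10 ÷ £6,698,316.10 = 2.0612.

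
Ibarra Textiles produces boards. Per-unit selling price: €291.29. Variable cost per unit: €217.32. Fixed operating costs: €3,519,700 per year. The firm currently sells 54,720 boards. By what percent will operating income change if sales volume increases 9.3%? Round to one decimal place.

+71.3%

Contribution at this volume is 54,720 × €73.97 = €4,047,638.40.
Subtracting fixed costs: EBIT = €4,047,638.40 − €3,519,700 = €527,938.40.
So DOL = total CM / EBIT = €4,047,638.40 / €527,938.40 = 7.6669.
Operating income changes by 7.6669 × +9.3% = +71.3%.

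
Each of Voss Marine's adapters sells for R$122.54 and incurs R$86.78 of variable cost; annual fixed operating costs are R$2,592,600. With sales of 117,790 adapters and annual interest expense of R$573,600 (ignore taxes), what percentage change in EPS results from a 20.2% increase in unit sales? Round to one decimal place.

+81.3%

At 117,790 units, contribution = 117,790 × R$35.76 = R$4,212,170.40.
Subtracting fixed costs: EBIT = R$4,212,170.40 − R$2,592,600 = R$1,619,570.40.
After interest of R$573,600.00, pre-tax earnings = R$1,045,970.40.
Degree of combined leverage = contribution ÷ (EBIT − I) = R$4,212,170.40 ÷ R$1,045,970.40 = 4.0270.
EPS therefore changes by 4.0270 × (+20.2%) = +81.3%.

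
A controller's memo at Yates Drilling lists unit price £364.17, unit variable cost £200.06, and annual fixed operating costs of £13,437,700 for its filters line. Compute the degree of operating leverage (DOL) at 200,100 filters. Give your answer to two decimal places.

At 200,100 units, contribution = 200,100 × £164.11 = £32,838,411.00.
EBIT = £32,838,411.00 − £13,437,700 = £19,400,711.00.
So DOL = total CM / EBIT = £32,838,411.00 / £19,400,711.00 = 1.6926.

1.69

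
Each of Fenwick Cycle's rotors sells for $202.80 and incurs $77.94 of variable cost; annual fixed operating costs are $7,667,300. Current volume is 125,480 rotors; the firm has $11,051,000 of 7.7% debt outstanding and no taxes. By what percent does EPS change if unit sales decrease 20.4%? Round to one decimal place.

Total contribution margin = 125,480 × $124.86 = $15,667,432.80.
Subtracting fixed costs: EBIT = $15,667,432.80 − $7,667,300 = $8,000,132.80.
Interest = $850,927.00, so EBIT − I = $7,149,205.80.
Degree of combined leverage = contribution ÷ (EBIT − I) = $15,667,432.80 ÷ $7,149,205.80 = 2.1915.
%ΔEPS = DCL × %ΔSales = 2.1915 × -20.4% = -44.7%.

-44.7%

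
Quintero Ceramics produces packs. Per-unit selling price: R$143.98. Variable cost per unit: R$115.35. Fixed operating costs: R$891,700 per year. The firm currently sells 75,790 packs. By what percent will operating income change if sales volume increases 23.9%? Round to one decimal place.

Total contribution margin = 75,790 × R$28.63 = R$2,169,867.70.
EBIT = R$2,169,867.70 − R$891,700 = R$1,278,167.70.
Degree of operating leverage = R$2,169,867.70 / R$1,278,167.70 = 1.6976.
%ΔEBIT = DOL × %ΔSales = 1.6976 × +23.9% = +40.6%.

+40.6%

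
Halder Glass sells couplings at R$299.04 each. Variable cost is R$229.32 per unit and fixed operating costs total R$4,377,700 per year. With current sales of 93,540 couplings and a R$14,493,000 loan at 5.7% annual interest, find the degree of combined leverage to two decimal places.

4.95

Total contribution margin = 93,540 × R$69.72 = R$6,521,608.80.
EBIT = R$6,521,608.80 − R$4,377,700 = R$2,143,908.80. Interest = R$826,101.00.
DOL = R$6,521,608.80 ÷ R$2,143,908.80 = 3.0419; DFL = R$2,143,908.80 ÷ R$1,317,807.80 = 1.6269.
DCL = DOL × DFL = 3.0419 × 1.6269 = 4.9489.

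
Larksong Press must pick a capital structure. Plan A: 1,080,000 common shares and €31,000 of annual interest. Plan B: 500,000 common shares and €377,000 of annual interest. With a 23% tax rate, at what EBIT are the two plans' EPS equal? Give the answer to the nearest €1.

Set EPS_A = EPS_B: (EBIT − €31,000)(1 − 0.23) ÷ 1,080,000 = (EBIT − €377,000)(1 − 0.23) ÷ 500,000.
The (1 − t) factor cancels: (EBIT − 31,000) × 500,000 = (EBIT − 377,000) × 1,080,000.
EBIT × (1,080,000 − 500,000) = 377,000 × 1,080,000 − 31,000 × 500,000 = 391,660,000,000, so EBIT = 391,660,000,000 ÷ 580,000 = 675,275.86.

€675,276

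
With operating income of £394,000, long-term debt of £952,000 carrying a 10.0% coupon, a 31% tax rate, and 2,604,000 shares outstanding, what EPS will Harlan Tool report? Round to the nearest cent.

£0.08

Interest = £95,200.00, so EBT = £394,000 − £95,200.00 = £298,800.00.
Net income = £298,800.00 × (1 − 0.31) = £206,172.00.
Per share: £206,172.00 / 2,604,000 shares = £0.08.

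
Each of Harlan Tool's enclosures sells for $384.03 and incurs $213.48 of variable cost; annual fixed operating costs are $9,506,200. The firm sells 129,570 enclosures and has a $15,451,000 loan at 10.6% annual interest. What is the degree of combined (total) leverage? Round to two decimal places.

Contribution at this volume is 129,570 × $170.55 = $22,098,163.50.
Operating income = contribution − fixed costs = $22,098,163.50 − $9,506,200 = $12,591,963.50. Interest = $1,637,806.00.
DOL = $22,098,163.50 ÷ $12,591,963.50 = 1.7549; DFL = $12,591,963.50 ÷ $10,954,157.50 = 1.1495.
DCL = DOL × DFL = 1.7549 × 1.1495 = 2.0173.

2.02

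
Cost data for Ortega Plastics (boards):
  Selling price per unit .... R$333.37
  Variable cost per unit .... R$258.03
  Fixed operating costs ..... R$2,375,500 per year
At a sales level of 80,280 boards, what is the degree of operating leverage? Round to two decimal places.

1.65

At 80,280 units, contribution = 80,280 × R$75.34 = R$6,048,295.20.
EBIT = R$6,048,295.20 − R$2,375,500 = R$3,672,795.20.
So DOL = total CM / EBIT = R$6,048,295.20 / R$3,672,795.20 = 1.6468.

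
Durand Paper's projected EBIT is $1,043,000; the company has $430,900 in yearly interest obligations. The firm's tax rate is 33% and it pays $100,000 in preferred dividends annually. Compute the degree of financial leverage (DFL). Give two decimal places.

Annual interest charges come to $430,900.00.
Preferred dividends grossed up pre-tax: $100,000 / (1 − 0.33) = $149,253.73.
DFL = EBIT ÷ [EBIT − I − D_p/(1−t)] = $1,043,000 ÷ [$1,043,000 − $430,900.00 − $149,253.73] = $1,043,000 ÷ $462,846.27 = 2.2534.

2.25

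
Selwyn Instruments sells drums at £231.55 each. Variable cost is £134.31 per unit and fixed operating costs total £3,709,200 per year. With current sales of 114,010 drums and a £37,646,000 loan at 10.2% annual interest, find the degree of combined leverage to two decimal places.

3.13

At 114,010 units, contribution = 114,010 × £97.24 = £11,086,332.40.
Subtracting fixed costs: EBIT = £11,086,332.40 − £3,709,200 = £7,377,132.40. Interest = £3,839,892.00.
DOL = £11,086,332.40 ÷ £7,377,132.40 = 1.5028; DFL = £7,377,132.40 ÷ £3,537,240.40 = 2.0856.
DCL = DOL × DFL = 1.5028 × 2.0856 = 3.1342.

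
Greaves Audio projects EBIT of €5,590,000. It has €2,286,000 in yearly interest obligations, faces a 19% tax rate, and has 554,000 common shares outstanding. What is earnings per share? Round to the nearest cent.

Pre-tax income = €5,590,000 − €2,286,000.00 = €3,304,000.00.
After tax at 19%: net income = €3,304,000.00 × 0.81 = €2,676,240.00.
EPS = €2,676,240.00 ÷ 554,000 = €4.83.

€4.83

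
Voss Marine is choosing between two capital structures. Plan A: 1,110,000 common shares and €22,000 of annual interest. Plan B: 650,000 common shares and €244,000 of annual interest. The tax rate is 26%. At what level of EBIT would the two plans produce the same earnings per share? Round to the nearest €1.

Set EPS_A = EPS_B: (EBIT − €22,000)(1 − 0.26) ÷ 1,110,000 = (EBIT − €244,000)(1 − 0.26) ÷ 650,000.
The (1 − t) factor cancels: (EBIT − 22,000) × 650,000 = (EBIT − 244,000) × 1,110,000.
EBIT × (1,110,000 − 650,000) = 244,000 × 1,110,000 − 22,000 × 650,000 = 256,540,000,000, so EBIT = 256,540,000,000 ÷ 460,000 = 557,695.65.

€557,696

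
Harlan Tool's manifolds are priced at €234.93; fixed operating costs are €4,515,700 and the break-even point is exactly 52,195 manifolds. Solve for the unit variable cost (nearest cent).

€148.41

At break-even, FC = Q × (P − VC), so P − VC = €4,515,700 ÷ 52,195 = €86.5159.
Variable cost per unit = €234.93 − €86.5159 = €148.41.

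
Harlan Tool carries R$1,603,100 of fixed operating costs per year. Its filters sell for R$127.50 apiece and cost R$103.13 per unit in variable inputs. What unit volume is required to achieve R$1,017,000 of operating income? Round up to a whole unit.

Unit CM = price − variable cost = R$127.50 − R$103.13 = R$24.37.
Required volume = (fixed costs + target profit) ÷ CM = (R$1,603,100 + R$1,017,000) ÷ R$24.37 = 107,513.34, so 107,514 filters.

107,514 filters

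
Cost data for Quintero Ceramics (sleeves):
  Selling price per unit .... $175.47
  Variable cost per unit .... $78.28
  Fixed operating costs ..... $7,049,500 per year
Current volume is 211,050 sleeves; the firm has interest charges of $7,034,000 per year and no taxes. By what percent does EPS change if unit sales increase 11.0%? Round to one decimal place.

Total contribution margin = 211,050 × $97.19 = $20,511,949.50.
Subtracting fixed costs: EBIT = $20,511,949.50 − $7,049,500 = $13,462,449.50.
Interest = $7,034,000.00, so EBIT − I = $6,428,449.50.
Degree of combined leverage = contribution ÷ (EBIT − I) = $20,511,949.50 ÷ $6,428,449.50 = 3.1908.
%ΔEPS = DCL × %ΔSales = 3.1908 × +11.0% = +35.1%.

+35.1%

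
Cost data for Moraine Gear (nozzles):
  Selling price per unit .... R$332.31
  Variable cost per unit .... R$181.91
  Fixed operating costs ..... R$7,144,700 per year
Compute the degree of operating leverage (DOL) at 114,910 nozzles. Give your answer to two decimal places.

1.70

Contribution at this volume is 114,910 × R$150.40 = R$17,282,464.00.
EBIT = R$17,282,464.00 − R$7,144,700 = R$10,137,764.00.
Degree of operating leverage = R$17,282,464.00 / R$10,137,764.00 = 1.7048.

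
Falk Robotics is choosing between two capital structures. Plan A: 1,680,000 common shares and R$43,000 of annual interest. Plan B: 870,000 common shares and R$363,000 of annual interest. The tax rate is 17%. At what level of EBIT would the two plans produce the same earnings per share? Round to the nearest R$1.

R$706,704

Set EPS_A = EPS_B: (EBIT − R$43,000)(1 − 0.17) ÷ 1,680,000 = (EBIT − R$363,000)(1 − 0.17) ÷ 870,000.
The (1 − t) factor cancels: (EBIT − 43,000) × 870,000 = (EBIT − 363,000) × 1,680,000.
Solving, EBIT = (363,000·1,680,000 − 43,000·870,000) / (1,680,000 − 870,000) = 572,430,000,000 / 810,000 = 706,703.70.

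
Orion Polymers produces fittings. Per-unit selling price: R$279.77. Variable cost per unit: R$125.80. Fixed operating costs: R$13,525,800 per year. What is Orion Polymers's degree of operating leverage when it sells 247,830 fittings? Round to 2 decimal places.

1.55

Contribution at this volume is 247,830 × R$153.97 = R$38,158,385.10.
Subtracting fixed costs: EBIT = R$38,158,385.10 − R$13,525,800 = R$24,632,585.10.
So DOL = total CM / EBIT = R$38,158,385.10 / R$24,632,585.10 = 1.5491.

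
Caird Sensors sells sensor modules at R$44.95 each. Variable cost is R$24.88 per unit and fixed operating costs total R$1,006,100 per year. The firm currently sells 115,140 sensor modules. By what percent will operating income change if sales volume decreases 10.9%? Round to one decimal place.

-19.3%

Total contribution margin = 115,140 × R$20.07 = R$2,310,859.80.
Subtracting fixed costs: EBIT = R$2,310,859.80 − R$1,006,100 = R$1,304,759.80.
DOL = contribution ÷ EBIT = R$2,310,859.80 ÷ R$1,304,759.80 = 1.7711.
%ΔEBIT = DOL × %ΔSales = 1.7711 × -10.9% = -19.3%.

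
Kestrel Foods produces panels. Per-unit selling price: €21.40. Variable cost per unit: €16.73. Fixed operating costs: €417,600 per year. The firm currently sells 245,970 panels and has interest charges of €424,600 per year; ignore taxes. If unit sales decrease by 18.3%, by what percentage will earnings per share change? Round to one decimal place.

-68.6%

At 245,970 units, contribution = 245,970 × €4.67 = €1,148,679.90.
Subtracting fixed costs: EBIT = €1,148,679.90 − €417,600 = €731,079.90.
Interest = €424,600.00, so EBIT − I = €306,479.90.
DCL = total CM / (EBIT − I) = €1,148,679.90 / €306,479.90 = 3.7480.
%ΔEPS = DCL × %ΔSales = 3.7480 × -18.3% = -68.6%.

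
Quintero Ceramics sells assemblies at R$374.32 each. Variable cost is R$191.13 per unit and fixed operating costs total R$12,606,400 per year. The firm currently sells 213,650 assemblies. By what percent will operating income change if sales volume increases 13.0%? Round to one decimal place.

+19.2%

At 213,650 units, contribution = 213,650 × R$183.19 = R$39,138,543.50.
EBIT = R$39,138,543.50 − R$12,606,400 = R$26,532,143.50.
Degree of operating leverage = R$39,138,543.50 / R$26,532,143.50 = 1.4751.
So EBIT moves 1.4751 × (+13.0%) = +19.2%.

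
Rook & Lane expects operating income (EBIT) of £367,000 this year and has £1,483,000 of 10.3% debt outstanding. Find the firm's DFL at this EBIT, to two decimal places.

1.71

Interest = £152,749.00.
Degree of financial leverage = EBIT / (EBIT − interest) = £367,000 / £214,251.00 = 1.7129.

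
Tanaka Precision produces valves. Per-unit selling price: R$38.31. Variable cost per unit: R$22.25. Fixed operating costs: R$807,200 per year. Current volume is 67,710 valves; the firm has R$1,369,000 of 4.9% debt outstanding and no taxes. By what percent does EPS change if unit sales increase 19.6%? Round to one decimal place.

At 67,710 units, contribution = 67,710 × R$16.06 = R$1,087,422.60.
Operating income = contribution − fixed costs = R$1,087,422.60 − R$807,200 = R$280,222.60.
After interest of R$67,081.00, pre-tax earnings = R$213,141.60.
DCL = total CM / (EBIT − I) = R$1,087,422.60 / R$213,141.60 = 5.1019.
EPS therefore changes by 5.1019 × (+19.6%) = +100.0%.

+100.0%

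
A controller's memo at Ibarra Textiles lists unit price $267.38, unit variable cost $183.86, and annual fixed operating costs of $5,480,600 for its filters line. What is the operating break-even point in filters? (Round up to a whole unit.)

65,621 filters

Contribution margin per unit = $267.38 − $183.86 = $83.52.
Units to break even: $5,480,600 ÷ $83.52 = 65,620.21, rounded up to 65,621.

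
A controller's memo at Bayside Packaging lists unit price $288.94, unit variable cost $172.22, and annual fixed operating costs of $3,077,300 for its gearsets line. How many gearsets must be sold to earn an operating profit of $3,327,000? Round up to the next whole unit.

Contribution margin per unit = $288.94 − $172.22 = $116.72.
Required volume = (fixed costs + target profit) ÷ CM = ($3,077,300 + $3,327,000) ÷ $116.72 = 54,868.92, so 54,869 gearsets.

54,869 gearsets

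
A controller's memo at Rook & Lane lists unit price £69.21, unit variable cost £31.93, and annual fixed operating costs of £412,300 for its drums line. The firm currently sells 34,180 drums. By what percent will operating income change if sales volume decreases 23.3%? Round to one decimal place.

-34.4%

Total contribution margin = 34,180 × £37.28 = £1,274,230.40.
Operating income = contribution − fixed costs = £1,274,230.40 − £412,300 = £861,930.40.
So DOL = total CM / EBIT = £1,274,230.40 / £861,930.40 = 1.4783.
So EBIT moves 1.4783 × (-23.3%) = -34.4%.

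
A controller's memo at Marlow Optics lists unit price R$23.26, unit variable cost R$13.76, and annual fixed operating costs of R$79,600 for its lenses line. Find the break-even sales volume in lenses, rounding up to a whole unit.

8,379 lenses

Unit CM = price − variable cost = R$23.26 − R$13.76 = R$9.50.
Break-even Q = R$79,600 / R$9.50 = 8,378.95 → 8,379 lenses.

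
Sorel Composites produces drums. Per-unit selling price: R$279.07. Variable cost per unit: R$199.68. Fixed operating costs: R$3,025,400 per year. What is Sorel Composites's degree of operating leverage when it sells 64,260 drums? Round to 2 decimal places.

At 64,260 units, contribution = 64,260 × R$79.39 = R$5,101,601.40.
EBIT = R$5,101,601.40 − R$3,025,400 = R$2,076,201.40.
Degree of operating leverage = R$5,101,601.40 / R$2,076,201.40 = 2.4572.

2.46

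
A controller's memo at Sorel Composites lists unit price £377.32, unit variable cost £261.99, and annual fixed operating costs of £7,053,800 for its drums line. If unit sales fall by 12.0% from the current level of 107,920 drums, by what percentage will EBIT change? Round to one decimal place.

Total contribution margin = 107,920 × £115.33 = £12,446,413.60.
EBIT = £12,446,413.60 − £7,053,800 = £5,392,613.60.
So DOL = total CM / EBIT = £12,446,413.60 / £5,392,613.60 = 2.3080.
So EBIT moves 2.3080 × (-12.0%) = -27.7%.

-27.7%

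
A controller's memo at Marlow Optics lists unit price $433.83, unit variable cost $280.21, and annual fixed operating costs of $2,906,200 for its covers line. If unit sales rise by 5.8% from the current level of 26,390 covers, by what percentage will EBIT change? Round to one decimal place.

Contribution at this volume is 26,390 × $153.62 = $4,054,031.80.
EBIT = $4,054,031.80 − $2,906,200 = $1,147,831.80.
So DOL = total CM / EBIT = $4,054,031.80 / $1,147,831.80 = 3.5319.
%ΔEBIT = DOL × %ΔSales = 3.5319 × +5.8% = +20.5%.

+20.5%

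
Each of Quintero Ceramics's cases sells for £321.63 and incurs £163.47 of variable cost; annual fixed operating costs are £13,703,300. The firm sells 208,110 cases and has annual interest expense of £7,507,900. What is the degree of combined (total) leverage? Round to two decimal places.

Total contribution margin = 208,110 × £158.16 = £32,914,677.60.
Subtracting fixed costs: EBIT = £32,914,677.60 − £13,703,300 = £19,211,377.60. Interest = £7,507,900.00.
DOL = £32,914,677.60 ÷ £19,211,377.60 = 1.7133; DFL = £19,211,377.60 ÷ £11,703,477.60 = 1.6415.
Combined leverage = 1.7133 × 1.6415 = 2.8124.

2.81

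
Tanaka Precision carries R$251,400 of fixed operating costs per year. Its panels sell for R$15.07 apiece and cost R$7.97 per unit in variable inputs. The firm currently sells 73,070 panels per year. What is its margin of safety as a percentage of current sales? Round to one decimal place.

Contribution margin per unit = R$15.07 − R$7.97 = R$7.10. Break-even units = R$251,400 ÷ R$7.10 = 35,408.45; break-even revenue = 35,408.45 × R$15.07 = R$533,605.35.
Current sales = 73,070 × R$15.07 = R$1,101,164.90.
Margin of safety = (R$1,101,164.90 − R$533,605.35) ÷ R$1,101,164.90 = 51.5%.

51.5%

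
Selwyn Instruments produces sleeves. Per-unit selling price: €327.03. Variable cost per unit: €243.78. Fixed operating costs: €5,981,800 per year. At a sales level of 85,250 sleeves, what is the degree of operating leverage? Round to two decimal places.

6.36

Contribution at this volume is 85,250 × €83.25 = €7,097,062.50.
EBIT = €7,097,062.50 − €5,981,800 = €1,115,262.50.
So DOL = total CM / EBIT = €7,097,062.50 / €1,115,262.50 = 6.3636.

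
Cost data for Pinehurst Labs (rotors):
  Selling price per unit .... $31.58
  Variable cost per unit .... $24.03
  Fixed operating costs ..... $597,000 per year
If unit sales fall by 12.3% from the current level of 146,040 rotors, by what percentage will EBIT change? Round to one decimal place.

At 146,040 units, contribution = 146,040 × $7.55 = $1,102,602.00.
Operating income = contribution − fixed costs = $1,102,602.00 − $597,000 = $505,602.00.
So DOL = total CM / EBIT = $1,102,602.00 / $505,602.00 = 2.1808.
%ΔEBIT = DOL × %ΔSales = 2.1808 × -12.3% = -26.8%.

-26.8%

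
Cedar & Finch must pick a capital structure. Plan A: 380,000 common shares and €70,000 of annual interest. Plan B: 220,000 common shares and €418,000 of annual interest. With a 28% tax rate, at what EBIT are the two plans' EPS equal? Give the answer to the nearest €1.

At indifference, (EBIT − 70,000)(1 − t)/380,000 = (EBIT − 418,000)(1 − t)/220,000.
Cancelling (1 − t) and cross-multiplying: 220,000·(EBIT − 70,000) = 380,000·(EBIT − 418,000).
EBIT × (380,000 − 220,000) = 418,000 × 380,000 − 70,000 × 220,000 = 143,440,000,000, so EBIT = 143,440,000,000 ÷ 160,000 = 896,500.00.

€896,500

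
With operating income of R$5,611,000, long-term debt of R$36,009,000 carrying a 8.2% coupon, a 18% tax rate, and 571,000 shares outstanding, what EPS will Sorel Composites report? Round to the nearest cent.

Pre-tax income = R$5,611,000 − R$2,952,738.00 = R$2,658,262.00.
Net income = R$2,658,262.00 × (1 − 0.18) = R$2,179,774.84.
Per share: R$2,179,774.84 / 571,000 shares = R$3.82.

R$3.82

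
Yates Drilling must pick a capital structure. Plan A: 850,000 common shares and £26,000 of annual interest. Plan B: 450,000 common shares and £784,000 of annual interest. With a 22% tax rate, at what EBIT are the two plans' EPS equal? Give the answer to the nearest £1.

At indifference, (EBIT − 26,000)(1 − t)/850,000 = (EBIT − 784,000)(1 − t)/450,000.
Cancelling (1 − t) and cross-multiplying: 450,000·(EBIT − 26,000) = 850,000·(EBIT − 784,000).
EBIT × (850,000 − 450,000) = 784,000 × 850,000 − 26,000 × 450,000 = 654,700,000,000, so EBIT = 654,700,000,000 ÷ 400,000 = 1,636,750.00.

£1,636,750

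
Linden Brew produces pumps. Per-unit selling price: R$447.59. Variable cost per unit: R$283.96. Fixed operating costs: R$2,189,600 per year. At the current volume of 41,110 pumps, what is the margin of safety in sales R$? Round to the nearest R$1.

R$12,411,040

Contribution margin per unit = R$447.59 − R$283.96 = R$163.63. Break-even units = R$2,189,600 ÷ R$163.63 = 13,381.41; break-even revenue = 13,381.41 × R$447.59 = R$5,989,384.98.
Current sales = 41,110 × R$447.59 = R$18,400,424.90.
Margin of safety = R$18,400,424.90 − R$5,989,384.98 = R$12,411,040.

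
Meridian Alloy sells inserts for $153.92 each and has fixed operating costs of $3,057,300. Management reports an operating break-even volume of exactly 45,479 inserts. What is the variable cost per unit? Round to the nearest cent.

$86.70

Contribution per unit must be FC / Q = $3,057,300 / 45,479 = $67.2244.
Hence VC = price − CM = $153.92 − $67.2244 = $86.70.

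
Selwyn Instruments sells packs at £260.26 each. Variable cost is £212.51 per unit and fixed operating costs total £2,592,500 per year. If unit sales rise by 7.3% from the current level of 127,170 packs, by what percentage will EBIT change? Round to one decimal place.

+12.7%

At 127,170 units, contribution = 127,170 × £47.75 = £6,072,367.50.
EBIT = £6,072,367.50 − £2,592,500 = £3,479,867.50.
So DOL = total CM / EBIT = £6,072,367.50 / £3,479,867.50 = 1.7450.
%ΔEBIT = DOL × %ΔSales = 1.7450 × +7.3% = +12.7%.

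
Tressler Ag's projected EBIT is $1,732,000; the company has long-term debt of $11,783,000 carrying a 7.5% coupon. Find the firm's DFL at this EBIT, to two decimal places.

2.04

Annual interest charges come to $883,725.00.
Degree of financial leverage = EBIT / (EBIT − interest) = $1,732,000 / $848,275.00 = 2.0418.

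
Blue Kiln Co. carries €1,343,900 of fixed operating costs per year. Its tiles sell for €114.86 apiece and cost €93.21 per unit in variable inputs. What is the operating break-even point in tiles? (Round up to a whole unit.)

62,074 tiles

Contribution margin per unit = €114.86 − €93.21 = €21.65.
Break-even Q = €1,343,900 / €21.65 = 62,073.90 → 62,074 tiles.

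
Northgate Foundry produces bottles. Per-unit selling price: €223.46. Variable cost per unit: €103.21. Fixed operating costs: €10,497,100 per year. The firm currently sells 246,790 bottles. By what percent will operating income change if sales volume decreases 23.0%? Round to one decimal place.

Total contribution margin = 246,790 × €120.25 = €29,676,497.50.
EBIT = €29,676,497.50 − €10,497,100 = €19,179,397.50.
So DOL = total CM / EBIT = €29,676,497.50 / €19,179,397.50 = 1.5473.
So EBIT moves 1.5473 × (-23.0%) = -35.6%.

-35.6%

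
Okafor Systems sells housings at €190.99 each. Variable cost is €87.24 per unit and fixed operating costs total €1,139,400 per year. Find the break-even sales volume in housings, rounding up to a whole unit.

10,983 housings

Unit CM = price − variable cost = €190.99 − €87.24 = €103.75.
Break-even Q = €1,139,400 / €103.75 = 10,982.17 → 10,983 housings.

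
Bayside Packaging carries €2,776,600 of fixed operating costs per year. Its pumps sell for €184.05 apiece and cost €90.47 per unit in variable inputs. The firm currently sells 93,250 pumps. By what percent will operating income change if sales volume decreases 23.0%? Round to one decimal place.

-33.7%

At 93,250 units, contribution = 93,250 × €93.58 = €8,726,335.00.
Subtracting fixed costs: EBIT = €8,726,335.00 − €2,776,600 = €5,949,735.00.
So DOL = total CM / EBIT = €8,726,335.00 / €5,949,735.00 = 1.4667.
%ΔEBIT = DOL × %ΔSales = 1.4667 × -23.0% = -33.7%.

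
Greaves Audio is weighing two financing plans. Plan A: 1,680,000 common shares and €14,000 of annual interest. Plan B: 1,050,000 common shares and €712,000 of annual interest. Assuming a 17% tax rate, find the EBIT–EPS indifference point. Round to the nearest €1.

€1,875,333

At indifference, (EBIT − 14,000)(1 − t)/1,680,000 = (EBIT − 712,000)(1 − t)/1,050,000.
The (1 − t) factor cancels: (EBIT − 14,000) × 1,050,000 = (EBIT − 712,000) × 1,680,000.
EBIT × (1,680,000 − 1,050,000) = 712,000 × 1,680,000 − 14,000 × 1,050,000 = 1,181,460,000,000, so EBIT = 1,181,460,000,000 ÷ 630,000 = 1,875,333.33.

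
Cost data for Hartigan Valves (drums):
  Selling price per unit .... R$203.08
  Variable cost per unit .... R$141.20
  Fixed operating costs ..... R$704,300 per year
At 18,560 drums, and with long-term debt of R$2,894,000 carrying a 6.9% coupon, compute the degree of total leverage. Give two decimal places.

Total contribution margin = 18,560 × R$61.88 = R$1,148,492.80.
EBIT = R$1,148,492.80 − R$704,300 = R$444,192.80. Interest = R$199,686.00.
DOL = R$1,148,492.80 ÷ R$444,192.80 = 2.5856; DFL = R$444,192.80 ÷ R$244,506.80 = 1.8167.
Combined leverage = 2.5856 × 1.8167 = 4.6973.

4.70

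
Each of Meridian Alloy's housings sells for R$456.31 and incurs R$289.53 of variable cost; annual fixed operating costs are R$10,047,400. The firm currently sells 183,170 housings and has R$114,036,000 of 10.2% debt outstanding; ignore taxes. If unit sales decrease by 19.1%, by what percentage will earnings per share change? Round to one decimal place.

Total contribution margin = 183,170 × R$166.78 = R$30,549,092.60.
EBIT = R$30,549,092.60 − R$10,047,400 = R$20,501,692.60.
After interest of R$11,631,672.00, pre-tax earnings = R$8,870,020.60.
DCL = total CM / (EBIT − I) = R$30,549,092.60 / R$8,870,020.60 = 3.4441.
%ΔEPS = DCL × %ΔSales = 3.4441 × -19.1% = -65.8%.

-65.8%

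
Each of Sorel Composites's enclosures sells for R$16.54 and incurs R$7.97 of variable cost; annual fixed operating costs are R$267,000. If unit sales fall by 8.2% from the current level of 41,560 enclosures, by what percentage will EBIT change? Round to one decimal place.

At 41,560 units, contribution = 41,560 × R$8.57 = R$356,169.20.
Subtracting fixed costs: EBIT = R$356,169.20 − R$267,000 = R$89,169.20.
So DOL = total CM / EBIT = R$356,169.20 / R$89,169.20 = 3.9943.
%ΔEBIT = DOL × %ΔSales = 3.9943 × -8.2% = -32.8%.

-32.8%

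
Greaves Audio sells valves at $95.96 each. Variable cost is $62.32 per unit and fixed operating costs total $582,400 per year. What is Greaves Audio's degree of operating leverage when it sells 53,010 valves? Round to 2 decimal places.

At 53,010 units, contribution = 53,010 × $33.64 = $1,783,256.40.
Operating income = contribution − fixed costs = $1,783,256.40 − $582,400 = $1,200,856.40.
DOL = contribution ÷ EBIT = $1,783,256.40 ÷ $1,200,856.40 = 1.4850.

1.48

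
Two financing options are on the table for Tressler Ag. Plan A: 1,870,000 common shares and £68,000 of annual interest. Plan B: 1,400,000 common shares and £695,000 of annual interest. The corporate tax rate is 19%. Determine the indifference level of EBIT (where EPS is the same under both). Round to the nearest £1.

£2,562,660

Set EPS_A = EPS_B: (EBIT − £68,000)(1 − 0.19) ÷ 1,870,000 = (EBIT − £695,000)(1 − 0.19) ÷ 1,400,000.
Cancelling (1 − t) and cross-multiplying: 1,400,000·(EBIT − 68,000) = 1,870,000·(EBIT − 695,000).
Solving, EBIT = (695,000·1,870,000 − 68,000·1,400,000) / (1,870,000 − 1,400,000) = 1,204,450,000,000 / 470,000 = 2,562,659.57.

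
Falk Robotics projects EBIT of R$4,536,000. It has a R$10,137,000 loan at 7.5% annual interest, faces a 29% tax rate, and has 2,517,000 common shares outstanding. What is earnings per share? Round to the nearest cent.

R$1.07

Pre-tax income = R$4,536,000 − R$760,275.00 = R$3,775,725.00.
Net income = R$3,775,725.00 × (1 − 0.29) = R$2,680,764.75.
Per share: R$2,680,764.75 / 2,517,000 shares = R$1.07.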